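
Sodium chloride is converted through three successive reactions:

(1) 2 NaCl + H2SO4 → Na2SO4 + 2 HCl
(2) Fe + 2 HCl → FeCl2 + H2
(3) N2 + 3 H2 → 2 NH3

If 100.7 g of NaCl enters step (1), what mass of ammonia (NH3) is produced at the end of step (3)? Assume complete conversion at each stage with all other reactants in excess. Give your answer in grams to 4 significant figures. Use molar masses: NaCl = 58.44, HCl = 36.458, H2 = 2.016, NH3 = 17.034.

n(NaCl) = 100.7 / 58.44 = 1.7231 mol.
Reaction (1): NaCl→HCl ratio 2:2 ⇒ n(HCl) = 1.7231 mol.
Reaction (2): HCl→H2 ratio 2:1 ⇒ n(H2) = 0.86157 mol.
Reaction (3): H2→NH3 ratio 3:2 ⇒ n(NH3) = 0.57438 mol.
Mass of NH3 = 0.57438 × 17.034 = 9.7840 g.

9.784 g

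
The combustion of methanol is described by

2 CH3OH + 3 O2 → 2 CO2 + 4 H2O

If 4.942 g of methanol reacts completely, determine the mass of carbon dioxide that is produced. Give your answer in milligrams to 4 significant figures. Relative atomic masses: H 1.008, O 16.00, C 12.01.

M(CH3OH) = 12.01 + 4(1.008) + 16.00 = 32.042 g/mol.
M(CO2) = 12.01 + 2(16.00) = 44.01 g/mol.
n(CH3OH) = 4.9420 g / 32.042 g/mol = 0.15424 mol.
From the equation the CH3OH:CO2 mole ratio is 2:2, so n(CO2) = 0.15424 × 2/2 = 0.15424 mol.
Mass of CO2 = 0.15424 mol × 44.01 g/mol = 6.7879 g.
Converting to mg: 6.7879 g = 6788 mg.

6788 mg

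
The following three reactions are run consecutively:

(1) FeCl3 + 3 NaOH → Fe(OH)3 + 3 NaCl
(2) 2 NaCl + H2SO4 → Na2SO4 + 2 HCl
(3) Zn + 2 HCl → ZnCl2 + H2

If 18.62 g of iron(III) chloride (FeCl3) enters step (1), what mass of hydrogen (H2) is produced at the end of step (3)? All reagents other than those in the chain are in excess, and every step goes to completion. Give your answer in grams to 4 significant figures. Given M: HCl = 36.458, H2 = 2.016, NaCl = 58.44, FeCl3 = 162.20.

0.3471 g

n(FeCl3) = 18.62 / 162.20 = 0.11480 mol.
Reaction (1): FeCl3→NaCl ratio 1:3 ⇒ n(NaCl) = 0.34439 mol.
Reaction (2): NaCl→HCl ratio 2:2 ⇒ n(HCl) = 0.34439 mol.
Reaction (3): HCl→H2 ratio 2:1 ⇒ n(H2) = 0.17219 mol.
Mass of H2 = 0.17219 × 2.016 = 0.34714 g.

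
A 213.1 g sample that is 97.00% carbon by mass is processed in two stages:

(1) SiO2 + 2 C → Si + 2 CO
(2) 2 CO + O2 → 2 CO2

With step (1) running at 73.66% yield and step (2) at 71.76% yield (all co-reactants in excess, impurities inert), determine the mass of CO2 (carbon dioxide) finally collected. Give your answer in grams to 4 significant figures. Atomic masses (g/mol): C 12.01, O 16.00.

400.4 g

Pure C = 213.1 × 0.9700 = 206.71 g.
M(C) = 12.01 g/mol.
M(CO2) = 12.01 + 2(16.00) = 44.01 g/mol.
n(C) = 206.71 / 12.01 = 17.211 mol.
Step 1 (C:CO = 2:2): theoretical n(CO) = 17.211 mol; at 73.66% yield, n(CO) = 12.678 mol.
Step 2 (CO:CO2 = 2:2): theoretical n(CO2) = 12.678 mol, so theoretical mass = 12.678 × 44.01 = 557.95 g.
At 71.76% yield, actual mass of CO2 = 557.95 × 0.7176 = 400.38 g.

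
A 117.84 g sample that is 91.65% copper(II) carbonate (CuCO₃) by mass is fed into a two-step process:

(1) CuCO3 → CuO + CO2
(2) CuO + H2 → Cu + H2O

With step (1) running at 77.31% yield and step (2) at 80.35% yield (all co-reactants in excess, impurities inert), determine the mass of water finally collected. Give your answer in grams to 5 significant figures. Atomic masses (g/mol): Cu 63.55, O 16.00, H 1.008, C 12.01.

9.7820 g

Pure CuCO3 = 117.84 × 0.9165 = 108.000 g.
M(CuCO3) = 63.55 + 12.01 + 3(16.00) = 123.56 g/mol.
M(H2O) = 2(1.008) + 16.00 = 18.016 g/mol.
n(CuCO3) = 108.000 / 123.56 = 0.874072 mol.
Step 1 (CuCO3:CuO = 1:1): theoretical n(CuO) = 0.874072 mol; at 77.31% yield, n(CuO) = 0.675745 mol.
Step 2 (CuO:H2O = 1:1): theoretical n(H2O) = 0.675745 mol, so theoretical mass = 0.675745 × 18.016 = 12.1742 g.
At 80.35% yield, actual mass of H2O = 12.1742 × 0.8035 = 9.78199 g.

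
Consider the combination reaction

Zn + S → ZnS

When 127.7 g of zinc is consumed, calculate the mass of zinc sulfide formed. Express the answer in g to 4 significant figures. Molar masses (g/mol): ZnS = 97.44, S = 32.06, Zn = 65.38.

190.3 g

n(Zn) = 127.70 g / 65.38 g/mol = 1.9532 mol.
From the equation the Zn:ZnS mole ratio is 1:1, so n(ZnS) = 1.9532 × 1/1 = 1.9532 mol.
Mass of ZnS = 1.9532 mol × 97.44 g/mol = 190.32 g.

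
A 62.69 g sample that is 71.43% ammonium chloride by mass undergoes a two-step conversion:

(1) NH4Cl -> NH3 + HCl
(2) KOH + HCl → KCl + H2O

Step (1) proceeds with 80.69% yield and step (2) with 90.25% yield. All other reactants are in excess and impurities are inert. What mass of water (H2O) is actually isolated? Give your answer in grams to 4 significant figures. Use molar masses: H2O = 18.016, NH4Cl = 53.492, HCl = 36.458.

Pure NH4Cl = 62.69 × 0.7143 = 44.779 g.
n(NH4Cl) = 44.779 / 53.492 = 0.83712 mol.
Step 1 (NH4Cl:HCl = 1:1): theoretical n(HCl) = 0.83712 mol; at 80.69% yield, n(HCl) = 0.67548 mol.
Step 2 (HCl:H2O = 1:1): theoretical n(H2O) = 0.67548 mol, so theoretical mass = 0.67548 × 18.016 = 12.169 g.
At 90.25% yield, actual mass of H2O = 12.169 × 0.9025 = 10.983 g.

10.98 g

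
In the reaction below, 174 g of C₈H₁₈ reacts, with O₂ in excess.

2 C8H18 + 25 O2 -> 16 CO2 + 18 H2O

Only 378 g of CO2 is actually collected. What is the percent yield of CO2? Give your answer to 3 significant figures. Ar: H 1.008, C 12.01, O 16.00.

70.5 %

M(C8H18) = 8(12.01) + 18(1.008) = 114.224 g/mol.
M(CO2) = 12.01 + 2(16.00) = 44.01 g/mol.
n(C8H18) = 174.0 g / 114.224 g/mol = 1.523 mol.
From the equation the C8H18:CO2 mole ratio is 2:16, so n(CO2) = 1.523 × 16/2 = 12.19 mol.
Mass of CO2 = 12.19 mol × 44.01 g/mol = 536.3 g.
This is the theoretical yield. Percent yield = 378 g / 536.3 g × 100% = 70.48%.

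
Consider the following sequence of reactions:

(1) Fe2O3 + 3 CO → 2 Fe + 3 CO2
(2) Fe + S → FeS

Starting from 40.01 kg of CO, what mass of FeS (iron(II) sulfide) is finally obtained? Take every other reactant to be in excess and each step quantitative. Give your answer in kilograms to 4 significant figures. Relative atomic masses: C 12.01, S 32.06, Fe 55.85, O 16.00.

M(CO) = 12.01 + 16.00 = 28.01 g/mol.
M(FeS) = 55.85 + 32.06 = 87.91 g/mol.
40.01 kg = 40010 g.
n(CO) = 40010 / 28.01 = 1428.4 mol.
Step 1 gives a 3:2 ratio of CO to Fe, so n(Fe) = 952.28 mol.
In step 2 the Fe:FeS ratio is 1:1, so n(FeS) = 952.28 mol.
Mass of FeS = 952.28 × 87.91 = 83715 g = 83.71 kg.

83.71 kg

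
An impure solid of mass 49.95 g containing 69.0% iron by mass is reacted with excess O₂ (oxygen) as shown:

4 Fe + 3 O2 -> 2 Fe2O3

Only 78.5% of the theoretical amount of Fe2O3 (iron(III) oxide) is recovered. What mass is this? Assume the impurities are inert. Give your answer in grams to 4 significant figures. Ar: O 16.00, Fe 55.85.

Pure Fe available = 49.95 g × 0.690 = 34.465 g.
M(Fe) = 55.85 g/mol.
M(Fe2O3) = 2(55.85) + 3(16.00) = 159.70 g/mol.
n(Fe) = 34.465 g / 55.85 g/mol = 0.61711 mol.
From the equation the Fe:Fe2O3 mole ratio is 4:2, so n(Fe2O3) = 0.61711 × 2/4 = 0.30855 mol.
Mass of Fe2O3 = 0.30855 mol × 159.70 g/mol = 49.276 g.
Actual mass collected = 49.276 g × 0.785 = 38.682 g.

38.68 g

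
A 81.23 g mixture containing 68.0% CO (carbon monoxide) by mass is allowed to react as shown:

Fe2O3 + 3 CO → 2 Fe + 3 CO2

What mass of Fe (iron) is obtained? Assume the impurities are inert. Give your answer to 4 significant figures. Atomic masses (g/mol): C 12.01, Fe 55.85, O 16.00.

73.43 g

Mass of pure CO = 81.23 g × 0.680 = 55.236 g.
M(CO) = 12.01 + 16.00 = 28.01 g/mol.
M(Fe) = 55.85 g/mol.
n(CO) = 55.236 g / 28.01 g/mol = 1.9720 mol.
From the equation the CO:Fe mole ratio is 3:2, so n(Fe) = 1.9720 × 2/3 = 1.3147 mol.
Mass of Fe = 1.3147 mol × 55.85 g/mol = 73.425 g.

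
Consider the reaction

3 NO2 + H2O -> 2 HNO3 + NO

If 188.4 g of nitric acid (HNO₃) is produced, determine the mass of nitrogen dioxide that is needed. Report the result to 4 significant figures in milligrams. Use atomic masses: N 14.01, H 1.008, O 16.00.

M(HNO3) = 1.008 + 14.01 + 3(16.00) = 63.018 g/mol.
M(NO2) = 14.01 + 2(16.00) = 46.01 g/mol.
n(HNO3) = 188.40 g / 63.018 g/mol = 2.9896 mol.
From the equation the HNO3:NO2 mole ratio is 2:3, so n(NO2) = 2.9896 × 3/2 = 4.4844 mol.
Mass of NO2 = 4.4844 mol × 46.01 g/mol = 206.33 g.
Converting to mg: 206.33 g = 206300 mg.

206300 mg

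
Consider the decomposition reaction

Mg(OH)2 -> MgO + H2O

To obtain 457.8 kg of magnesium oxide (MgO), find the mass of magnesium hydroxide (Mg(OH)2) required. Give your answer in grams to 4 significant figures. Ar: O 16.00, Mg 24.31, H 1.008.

M(MgO) = 24.31 + 16.00 = 40.31 g/mol.
M(Mg(OH)2) = 24.31 + 2(16.00) + 2(1.008) = 58.326 g/mol.
Convert: 457.8 kg = 457800 g.
n(MgO) = 457800 g / 40.31 g/mol = 11357 mol.
From the equation the MgO:Mg(OH)2 mole ratio is 1:1, so n(Mg(OH)2) = 11357 × 1/1 = 11357 mol.
Mass of Mg(OH)2 = 11357 mol × 58.326 g/mol = 662410 g.

662400 g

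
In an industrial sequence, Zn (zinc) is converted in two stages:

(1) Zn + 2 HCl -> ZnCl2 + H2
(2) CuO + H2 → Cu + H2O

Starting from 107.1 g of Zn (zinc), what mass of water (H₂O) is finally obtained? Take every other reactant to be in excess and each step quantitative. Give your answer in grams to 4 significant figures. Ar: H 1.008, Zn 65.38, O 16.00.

29.51 g

M(Zn) = 65.38 g/mol.
M(H2O) = 2(1.008) + 16.00 = 18.016 g/mol.
n(Zn) = 107.10 / 65.38 = 1.6381 mol.
Step 1 gives a 1:1 ratio of Zn to H2, so n(H2) = 1.6381 mol.
In step 2 the H2:H2O ratio is 1:1, so n(H2O) = 1.6381 mol.
Mass of H2O = 1.6381 × 18.016 = 29.512 g.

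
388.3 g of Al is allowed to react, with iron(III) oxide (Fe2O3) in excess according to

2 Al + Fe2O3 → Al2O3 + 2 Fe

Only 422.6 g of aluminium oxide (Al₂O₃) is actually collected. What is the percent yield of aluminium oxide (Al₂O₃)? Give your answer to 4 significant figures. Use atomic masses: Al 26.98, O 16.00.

57.60 %

M(Al) = 26.98 g/mol.
M(Al2O3) = 2(26.98) + 3(16.00) = 101.96 g/mol.
n(Al) = 388.30 g / 26.98 g/mol = 14.392 mol.
From the equation the Al:Al2O3 mole ratio is 2:1, so n(Al2O3) = 14.392 × 1/2 = 7.1961 mol.
Mass of Al2O3 = 7.1961 mol × 101.96 g/mol = 733.71 g.
This is the theoretical yield. Percent yield = 422.6 g / 733.71 g × 100% = 57.598%.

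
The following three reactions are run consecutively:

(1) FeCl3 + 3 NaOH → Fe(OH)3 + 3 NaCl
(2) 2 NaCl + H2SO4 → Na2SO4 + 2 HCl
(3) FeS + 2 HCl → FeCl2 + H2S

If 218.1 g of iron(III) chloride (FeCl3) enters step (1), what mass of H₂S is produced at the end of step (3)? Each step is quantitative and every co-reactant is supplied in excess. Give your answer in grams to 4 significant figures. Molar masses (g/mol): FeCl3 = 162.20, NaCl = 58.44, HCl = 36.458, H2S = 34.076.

68.73 g

n(FeCl3) = 218.1 / 162.20 = 1.3446 mol.
Reaction (1): FeCl3→NaCl ratio 1:3 ⇒ n(NaCl) = 4.0339 mol.
Reaction (2): NaCl→HCl ratio 2:2 ⇒ n(HCl) = 4.0339 mol.
Reaction (3): HCl→H2S ratio 2:1 ⇒ n(H2S) = 2.0170 mol.
Mass of H2S = 2.0170 × 34.076 = 68.730 g.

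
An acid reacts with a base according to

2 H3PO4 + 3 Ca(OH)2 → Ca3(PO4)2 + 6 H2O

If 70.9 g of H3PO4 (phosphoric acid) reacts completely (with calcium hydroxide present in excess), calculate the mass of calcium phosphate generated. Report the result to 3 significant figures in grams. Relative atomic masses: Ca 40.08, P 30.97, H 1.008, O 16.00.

112 g

M(H3PO4) = 3(1.008) + 30.97 + 4(16.00) = 97.994 g/mol.
M(Ca3(PO4)2) = 3(40.08) + 2(30.97) + 8(16.00) = 310.18 g/mol.
n(H3PO4) = 70.90 g / 97.994 g/mol = 0.7235 mol.
From the equation the H3PO4:Ca3(PO4)2 mole ratio is 2:1, so n(Ca3(PO4)2) = 0.7235 × 1/2 = 0.3618 mol.
Mass of Ca3(PO4)2 = 0.3618 mol × 310.18 g/mol = 112.2 g.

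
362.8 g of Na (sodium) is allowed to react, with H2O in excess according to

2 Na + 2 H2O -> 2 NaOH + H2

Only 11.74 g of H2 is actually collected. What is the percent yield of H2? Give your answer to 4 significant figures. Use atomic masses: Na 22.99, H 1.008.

M(Na) = 22.99 g/mol.
M(H2) = 2(1.008) = 2.016 g/mol.
n(Na) = 362.80 g / 22.99 g/mol = 15.781 mol.
From the equation the Na:H2 mole ratio is 2:1, so n(H2) = 15.781 × 1/2 = 7.8904 mol.
Mass of H2 = 7.8904 mol × 2.016 g/mol = 15.907 g.
This is the theoretical yield. Percent yield = 11.74 g / 15.907 g × 100% = 73.804%.

73.80 %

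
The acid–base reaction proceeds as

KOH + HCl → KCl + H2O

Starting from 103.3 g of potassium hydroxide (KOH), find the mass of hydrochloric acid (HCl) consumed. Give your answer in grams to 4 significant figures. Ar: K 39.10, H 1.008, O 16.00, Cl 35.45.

67.12 g

M(KOH) = 39.10 + 16.00 + 1.008 = 56.108 g/mol.
M(HCl) = 1.008 + 35.45 = 36.458 g/mol.
n(KOH) = 103.30 g / 56.108 g/mol = 1.8411 mol.
From the equation the KOH:HCl mole ratio is 1:1, so n(HCl) = 1.8411 × 1/1 = 1.8411 mol.
Mass of HCl = 1.8411 mol × 36.458 g/mol = 67.123 g.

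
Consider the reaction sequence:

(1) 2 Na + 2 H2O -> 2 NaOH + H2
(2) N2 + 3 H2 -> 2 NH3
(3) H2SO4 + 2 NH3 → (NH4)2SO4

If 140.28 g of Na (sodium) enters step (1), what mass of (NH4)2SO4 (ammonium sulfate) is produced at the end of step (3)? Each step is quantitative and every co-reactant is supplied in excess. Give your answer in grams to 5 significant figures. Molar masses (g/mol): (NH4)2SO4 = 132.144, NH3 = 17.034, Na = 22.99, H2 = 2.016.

n(Na) = 140.28 / 22.99 = 6.10178 mol.
Reaction (1): Na→H2 ratio 2:1 ⇒ n(H2) = 3.05089 mol.
Reaction (2): H2→NH3 ratio 3:2 ⇒ n(NH3) = 2.03393 mol.
Reaction (3): NH3→(NH4)2SO4 ratio 2:1 ⇒ n((NH4)2SO4) = 1.01696 mol.
Mass of (NH4)2SO4 = 1.01696 × 132.144 = 134.386 g.

134.39 g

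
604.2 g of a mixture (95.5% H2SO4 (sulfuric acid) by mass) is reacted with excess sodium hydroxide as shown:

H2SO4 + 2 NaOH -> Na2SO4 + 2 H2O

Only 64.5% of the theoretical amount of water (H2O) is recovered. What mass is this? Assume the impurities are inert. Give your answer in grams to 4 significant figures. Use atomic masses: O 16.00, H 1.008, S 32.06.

Pure H2SO4 available = 604.2 g × 0.955 = 577.01 g.
M(H2SO4) = 2(1.008) + 32.06 + 4(16.00) = 98.076 g/mol.
M(H2O) = 2(1.008) + 16.00 = 18.016 g/mol.
n(H2SO4) = 577.01 g / 98.076 g/mol = 5.8833 mol.
From the equation the H2SO4:H2O mole ratio is 1:2, so n(H2O) = 5.8833 × 2/1 = 11.767 mol.
Mass of H2O = 11.767 mol × 18.016 g/mol = 211.99 g.
Actual mass collected = 211.99 g × 0.645 = 136.73 g.

136.7 g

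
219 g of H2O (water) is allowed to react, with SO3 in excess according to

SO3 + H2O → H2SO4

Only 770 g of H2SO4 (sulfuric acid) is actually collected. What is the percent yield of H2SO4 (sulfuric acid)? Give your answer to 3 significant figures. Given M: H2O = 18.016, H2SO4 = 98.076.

64.6 %

n(H2O) = 219.0 g / 18.016 g/mol = 12.16 mol.
From the equation the H2O:H2SO4 mole ratio is 1:1, so n(H2SO4) = 12.16 × 1/1 = 12.16 mol.
Mass of H2SO4 = 12.16 mol × 98.076 g/mol = 1192 g.
This is the theoretical yield. Percent yield = 770 g / 1192 g × 100% = 64.59%.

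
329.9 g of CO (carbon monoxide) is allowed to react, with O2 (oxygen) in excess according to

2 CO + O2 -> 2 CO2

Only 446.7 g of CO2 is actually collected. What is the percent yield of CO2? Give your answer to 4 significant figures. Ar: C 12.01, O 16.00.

86.18 %

M(CO) = 12.01 + 16.00 = 28.01 g/mol.
M(CO2) = 12.01 + 2(16.00) = 44.01 g/mol.
n(CO) = 329.90 g / 28.01 g/mol = 11.778 mol.
From the equation the CO:CO2 mole ratio is 2:2, so n(CO2) = 11.778 × 2/2 = 11.778 mol.
Mass of CO2 = 11.778 mol × 44.01 g/mol = 518.35 g.
This is the theoretical yield. Percent yield = 446.7 g / 518.35 g × 100% = 86.178%.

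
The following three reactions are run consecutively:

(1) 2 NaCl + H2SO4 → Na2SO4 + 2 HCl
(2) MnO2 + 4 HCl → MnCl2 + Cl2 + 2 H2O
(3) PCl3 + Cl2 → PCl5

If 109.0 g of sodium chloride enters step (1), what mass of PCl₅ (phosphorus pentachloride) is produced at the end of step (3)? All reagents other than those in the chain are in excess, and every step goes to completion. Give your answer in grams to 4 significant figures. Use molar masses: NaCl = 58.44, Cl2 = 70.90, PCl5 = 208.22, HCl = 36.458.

n(NaCl) = 109.0 / 58.44 = 1.8652 mol.
Reaction (1): NaCl→HCl ratio 2:2 ⇒ n(HCl) = 1.8652 mol.
Reaction (2): HCl→Cl2 ratio 4:1 ⇒ n(Cl2) = 0.46629 mol.
Reaction (3): Cl2→PCl5 ratio 1:1 ⇒ n(PCl5) = 0.46629 mol.
Mass of PCl5 = 0.46629 × 208.22 = 97.091 g.

97.09 g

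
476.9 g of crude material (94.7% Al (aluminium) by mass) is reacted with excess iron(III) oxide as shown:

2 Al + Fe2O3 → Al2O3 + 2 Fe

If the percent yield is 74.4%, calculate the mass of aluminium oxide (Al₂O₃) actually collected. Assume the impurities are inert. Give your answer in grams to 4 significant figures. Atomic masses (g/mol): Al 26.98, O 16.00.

634.9 g

Pure Al available = 476.9 g × 0.947 = 451.62 g.
M(Al) = 26.98 g/mol.
M(Al2O3) = 2(26.98) + 3(16.00) = 101.96 g/mol.
n(Al) = 451.62 g / 26.98 g/mol = 16.739 mol.
From the equation the Al:Al2O3 mole ratio is 2:1, so n(Al2O3) = 16.739 × 1/2 = 8.3696 mol.
Mass of Al2O3 = 8.3696 mol × 101.96 g/mol = 853.37 g.
Actual mass collected = 853.37 g × 0.744 = 634.90 g.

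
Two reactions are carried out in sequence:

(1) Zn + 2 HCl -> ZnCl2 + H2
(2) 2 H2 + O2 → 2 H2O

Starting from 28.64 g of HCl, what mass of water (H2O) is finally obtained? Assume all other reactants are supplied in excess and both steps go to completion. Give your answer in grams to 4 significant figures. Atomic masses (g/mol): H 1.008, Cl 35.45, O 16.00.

M(HCl) = 1.008 + 35.45 = 36.458 g/mol.
M(H2O) = 2(1.008) + 16.00 = 18.016 g/mol.
n(HCl) = 28.640 / 36.458 = 0.78556 mol.
Step 1 gives a 2:1 ratio of HCl to H2, so n(H2) = 0.39278 mol.
In step 2 the H2:H2O ratio is 2:2, so n(H2O) = 0.39278 mol.
Mass of H2O = 0.39278 × 18.016 = 7.0763 g.

7.076 g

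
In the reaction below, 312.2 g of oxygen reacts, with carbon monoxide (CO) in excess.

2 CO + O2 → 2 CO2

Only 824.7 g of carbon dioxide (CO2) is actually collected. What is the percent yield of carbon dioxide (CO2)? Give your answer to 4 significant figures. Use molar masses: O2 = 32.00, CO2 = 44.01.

n(O2) = 312.20 g / 32.00 g/mol = 9.7562 mol.
From the equation the O2:CO2 mole ratio is 1:2, so n(CO2) = 9.7562 × 2/1 = 19.512 mol.
Mass of CO2 = 19.512 mol × 44.01 g/mol = 858.75 g.
This is the theoretical yield. Percent yield = 824.7 g / 858.75 g × 100% = 96.035%.

96.04 %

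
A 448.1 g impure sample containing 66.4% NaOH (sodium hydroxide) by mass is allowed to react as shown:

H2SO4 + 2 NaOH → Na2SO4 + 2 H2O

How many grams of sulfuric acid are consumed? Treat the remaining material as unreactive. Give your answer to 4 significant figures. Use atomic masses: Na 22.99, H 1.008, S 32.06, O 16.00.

Mass of pure NaOH = 448.1 g × 0.664 = 297.54 g.
M(NaOH) = 22.99 + 16.00 + 1.008 = 39.998 g/mol.
M(H2SO4) = 2(1.008) + 32.06 + 4(16.00) = 98.076 g/mol.
n(NaOH) = 297.54 g / 39.998 g/mol = 7.4388 mol.
From the equation the NaOH:H2SO4 mole ratio is 2:1, so n(H2SO4) = 7.4388 × 1/2 = 3.7194 mol.
Mass of H2SO4 = 3.7194 mol × 98.076 g/mol = 364.79 g.

364.8 g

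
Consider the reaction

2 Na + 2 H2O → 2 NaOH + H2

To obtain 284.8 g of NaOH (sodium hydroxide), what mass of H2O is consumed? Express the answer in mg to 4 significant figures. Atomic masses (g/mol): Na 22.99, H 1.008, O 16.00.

M(NaOH) = 22.99 + 16.00 + 1.008 = 39.998 g/mol.
M(H2O) = 2(1.008) + 16.00 = 18.016 g/mol.
n(NaOH) = 284.80 g / 39.998 g/mol = 7.1204 mol.
From the equation the NaOH:H2O mole ratio is 2:2, so n(H2O) = 7.1204 × 2/2 = 7.1204 mol.
Mass of H2O = 7.1204 mol × 18.016 g/mol = 128.28 g.
Converting to mg: 128.28 g = 128300 mg.

128300 mg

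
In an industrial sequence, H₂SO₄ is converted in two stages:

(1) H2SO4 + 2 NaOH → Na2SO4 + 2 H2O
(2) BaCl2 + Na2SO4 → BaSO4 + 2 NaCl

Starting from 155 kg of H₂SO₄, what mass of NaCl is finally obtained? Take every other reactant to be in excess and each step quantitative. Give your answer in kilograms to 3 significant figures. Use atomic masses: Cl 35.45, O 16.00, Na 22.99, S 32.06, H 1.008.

185 kg

M(H2SO4) = 2(1.008) + 32.06 + 4(16.00) = 98.076 g/mol.
M(NaCl) = 22.99 + 35.45 = 58.44 g/mol.
155 kg = 155000 g.
n(H2SO4) = 155000 / 98.076 = 1580 mol.
Step 1 gives a 1:1 ratio of H2SO4 to Na2SO4, so n(Na2SO4) = 1580 mol.
In step 2 the Na2SO4:NaCl ratio is 1:2, so n(NaCl) = 3161 mol.
Mass of NaCl = 3161 × 58.44 = 184700 g = 185 kg.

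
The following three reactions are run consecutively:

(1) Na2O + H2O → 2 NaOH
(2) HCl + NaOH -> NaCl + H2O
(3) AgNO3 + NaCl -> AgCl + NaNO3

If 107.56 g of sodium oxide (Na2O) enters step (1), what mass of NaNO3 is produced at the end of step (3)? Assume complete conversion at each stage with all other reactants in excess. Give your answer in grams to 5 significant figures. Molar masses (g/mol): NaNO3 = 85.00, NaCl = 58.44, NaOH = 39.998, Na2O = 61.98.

295.02 g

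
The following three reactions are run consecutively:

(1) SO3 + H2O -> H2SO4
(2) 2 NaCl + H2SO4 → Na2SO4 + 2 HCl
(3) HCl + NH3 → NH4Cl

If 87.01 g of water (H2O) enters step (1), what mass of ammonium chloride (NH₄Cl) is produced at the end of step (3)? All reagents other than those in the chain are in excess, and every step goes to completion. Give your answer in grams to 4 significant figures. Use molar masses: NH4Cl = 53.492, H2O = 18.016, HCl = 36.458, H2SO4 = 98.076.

516.7 g

n(H2O) = 87.01 / 18.016 = 4.8296 mol.
Reaction (1): H2O→H2SO4 ratio 1:1 ⇒ n(H2SO4) = 4.8296 mol.
Reaction (2): H2SO4→HCl ratio 1:2 ⇒ n(HCl) = 9.6592 mol.
Reaction (3): HCl→NH4Cl ratio 1:1 ⇒ n(NH4Cl) = 9.6592 mol.
Mass of NH4Cl = 9.6592 × 53.492 = 516.69 g.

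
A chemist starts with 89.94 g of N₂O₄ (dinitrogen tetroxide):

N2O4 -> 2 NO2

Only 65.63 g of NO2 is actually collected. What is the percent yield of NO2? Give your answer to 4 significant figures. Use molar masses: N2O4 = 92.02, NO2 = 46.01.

72.97 %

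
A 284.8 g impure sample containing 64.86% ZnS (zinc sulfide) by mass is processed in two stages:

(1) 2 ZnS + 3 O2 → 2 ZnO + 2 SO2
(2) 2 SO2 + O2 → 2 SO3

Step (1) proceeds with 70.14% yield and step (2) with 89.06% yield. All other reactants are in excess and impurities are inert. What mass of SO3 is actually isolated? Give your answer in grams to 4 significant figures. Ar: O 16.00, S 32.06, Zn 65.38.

94.81 g

Pure ZnS = 284.8 × 0.6486 = 184.72 g.
M(ZnS) = 65.38 + 32.06 = 97.44 g/mol.
M(SO3) = 32.06 + 3(16.00) = 80.06 g/mol.
n(ZnS) = 184.72 / 97.44 = 1.8957 mol.
Step 1 (ZnS:SO2 = 2:2): theoretical n(SO2) = 1.8957 mol; at 70.14% yield, n(SO2) = 1.3297 mol.
Step 2 (SO2:SO3 = 2:2): theoretical n(SO3) = 1.3297 mol, so theoretical mass = 1.3297 × 80.06 = 106.45 g.
At 89.06% yield, actual mass of SO3 = 106.45 × 0.8906 = 94.808 g.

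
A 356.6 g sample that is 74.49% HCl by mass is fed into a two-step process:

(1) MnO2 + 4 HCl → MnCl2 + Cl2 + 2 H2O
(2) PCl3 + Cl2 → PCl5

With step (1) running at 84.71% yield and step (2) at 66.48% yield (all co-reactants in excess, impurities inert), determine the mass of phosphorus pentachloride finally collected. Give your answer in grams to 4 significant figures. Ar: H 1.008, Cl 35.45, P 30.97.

213.6 g

Pure HCl = 356.6 × 0.7449 = 265.63 g.
M(HCl) = 1.008 + 35.45 = 36.458 g/mol.
M(PCl5) = 30.97 + 5(35.45) = 208.22 g/mol.
n(HCl) = 265.63 / 36.458 = 7.2860 mol.
Step 1 (HCl:Cl2 = 4:1): theoretical n(Cl2) = 1.8215 mol; at 84.71% yield, n(Cl2) = 1.5430 mol.
Step 2 (Cl2:PCl5 = 1:1): theoretical n(PCl5) = 1.5430 mol, so theoretical mass = 1.5430 × 208.22 = 321.28 g.
At 66.48% yield, actual mass of PCl5 = 321.28 × 0.6648 = 213.59 g.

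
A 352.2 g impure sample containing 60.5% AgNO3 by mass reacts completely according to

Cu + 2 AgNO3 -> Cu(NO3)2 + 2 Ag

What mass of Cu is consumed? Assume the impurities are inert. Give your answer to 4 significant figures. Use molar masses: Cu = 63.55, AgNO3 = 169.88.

39.86 g

Mass of pure AgNO3 = 352.2 g × 0.605 = 213.08 g.
n(AgNO3) = 213.08 g / 169.88 g/mol = 1.2543 mol.
From the equation the AgNO3:Cu mole ratio is 2:1, so n(Cu) = 1.2543 × 1/2 = 0.62715 mol.
Mass of Cu = 0.62715 mol × 63.55 g/mol = 39.855 g.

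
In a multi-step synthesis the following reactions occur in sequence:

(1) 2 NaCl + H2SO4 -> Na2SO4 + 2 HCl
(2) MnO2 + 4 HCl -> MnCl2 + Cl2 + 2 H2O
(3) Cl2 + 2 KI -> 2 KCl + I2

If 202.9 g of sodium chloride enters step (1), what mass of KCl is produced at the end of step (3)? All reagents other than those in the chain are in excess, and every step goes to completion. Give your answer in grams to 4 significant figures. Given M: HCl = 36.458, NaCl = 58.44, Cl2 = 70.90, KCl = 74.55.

129.4 g

n(NaCl) = 202.9 / 58.44 = 3.4719 mol.
Reaction (1): NaCl→HCl ratio 2:2 ⇒ n(HCl) = 3.4719 mol.
Reaction (2): HCl→Cl2 ratio 4:1 ⇒ n(Cl2) = 0.86798 mol.
Reaction (3): Cl2→KCl ratio 1:2 ⇒ n(KCl) = 1.7360 mol.
Mass of KCl = 1.7360 × 74.55 = 129.42 g.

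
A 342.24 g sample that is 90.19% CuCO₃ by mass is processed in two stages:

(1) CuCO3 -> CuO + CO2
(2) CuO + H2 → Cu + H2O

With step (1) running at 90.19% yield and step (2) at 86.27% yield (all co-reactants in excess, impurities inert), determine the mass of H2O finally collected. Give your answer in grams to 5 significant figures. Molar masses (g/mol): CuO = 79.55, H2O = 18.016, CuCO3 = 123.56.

35.018 g

Pure CuCO3 = 342.24 × 0.9019 = 308.666 g.
n(CuCO3) = 308.666 / 123.56 = 2.49811 mol.
Step 1 (CuCO3:CuO = 1:1): theoretical n(CuO) = 2.49811 mol; at 90.19% yield, n(CuO) = 2.25304 mol.
Step 2 (CuO:H2O = 1:1): theoretical n(H2O) = 2.25304 mol, so theoretical mass = 2.25304 × 18.016 = 40.5908 g.
At 86.27% yield, actual mass of H2O = 40.5908 × 0.8627 = 35.0177 g.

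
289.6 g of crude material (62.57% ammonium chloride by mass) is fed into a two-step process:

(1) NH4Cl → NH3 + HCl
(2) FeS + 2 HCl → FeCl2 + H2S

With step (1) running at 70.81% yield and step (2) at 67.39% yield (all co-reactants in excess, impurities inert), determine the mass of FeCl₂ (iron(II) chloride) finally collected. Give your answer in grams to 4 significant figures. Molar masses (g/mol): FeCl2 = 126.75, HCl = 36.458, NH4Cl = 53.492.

102.4 g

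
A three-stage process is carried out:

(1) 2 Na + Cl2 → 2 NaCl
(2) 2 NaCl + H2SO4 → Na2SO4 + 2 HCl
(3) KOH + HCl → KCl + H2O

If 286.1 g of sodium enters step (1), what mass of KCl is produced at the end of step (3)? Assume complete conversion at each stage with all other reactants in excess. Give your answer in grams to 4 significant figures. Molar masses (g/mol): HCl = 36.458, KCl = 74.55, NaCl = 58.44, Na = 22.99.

n(Na) = 286.1 / 22.99 = 12.445 mol.
Reaction (1): Na→NaCl ratio 2:2 ⇒ n(NaCl) = 12.445 mol.
Reaction (2): NaCl→HCl ratio 2:2 ⇒ n(HCl) = 12.445 mol.
Reaction (3): HCl→KCl ratio 1:1 ⇒ n(KCl) = 12.445 mol.
Mass of KCl = 12.445 × 74.55 = 927.74 g.

927.7 g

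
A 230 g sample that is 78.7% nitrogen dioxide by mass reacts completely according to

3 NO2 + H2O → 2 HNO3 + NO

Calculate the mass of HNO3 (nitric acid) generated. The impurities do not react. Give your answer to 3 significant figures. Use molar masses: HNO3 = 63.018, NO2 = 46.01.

165 g

Mass of pure NO2 = 230 g × 0.787 = 181.0 g.
n(NO2) = 181.0 g / 46.01 g/mol = 3.934 mol.
From the equation the NO2:HNO3 mole ratio is 3:2, so n(HNO3) = 3.934 × 2/3 = 2.623 mol.
Mass of HNO3 = 2.623 mol × 63.018 g/mol = 165.3 g.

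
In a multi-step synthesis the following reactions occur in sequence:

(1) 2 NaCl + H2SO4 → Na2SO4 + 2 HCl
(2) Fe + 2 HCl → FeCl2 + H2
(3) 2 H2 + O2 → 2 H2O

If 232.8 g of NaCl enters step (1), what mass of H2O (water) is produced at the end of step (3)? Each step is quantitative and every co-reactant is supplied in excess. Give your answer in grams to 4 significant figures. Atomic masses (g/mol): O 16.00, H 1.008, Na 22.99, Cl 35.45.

M(NaCl) = 22.99 + 35.45 = 58.44 g/mol.
M(H2O) = 2(1.008) + 16.00 = 18.016 g/mol.
n(NaCl) = 232.8 / 58.44 = 3.9836 mol.
Reaction (1): NaCl→HCl ratio 2:2 ⇒ n(HCl) = 3.9836 mol.
Reaction (2): HCl→H2 ratio 2:1 ⇒ n(H2) = 1.9918 mol.
Reaction (3): H2→H2O ratio 2:2 ⇒ n(H2O) = 1.9918 mol.
Mass of H2O = 1.9918 × 18.016 = 35.884 g.

35.88 g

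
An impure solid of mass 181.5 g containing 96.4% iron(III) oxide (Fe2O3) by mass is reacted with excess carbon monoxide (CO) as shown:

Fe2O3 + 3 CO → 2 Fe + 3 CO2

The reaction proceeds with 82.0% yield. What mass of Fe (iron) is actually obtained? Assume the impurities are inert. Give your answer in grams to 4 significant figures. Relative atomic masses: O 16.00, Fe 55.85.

Pure Fe2O3 available = 181.5 g × 0.964 = 174.97 g.
M(Fe2O3) = 2(55.85) + 3(16.00) = 159.70 g/mol.
M(Fe) = 55.85 g/mol.
n(Fe2O3) = 174.97 g / 159.70 g/mol = 1.0956 mol.
From the equation the Fe2O3:Fe mole ratio is 1:2, so n(Fe) = 1.0956 × 2/1 = 2.1912 mol.
Mass of Fe = 2.1912 mol × 55.85 g/mol = 122.38 g.
Actual mass collected = 122.38 g × 0.820 = 100.35 g.

100.3 g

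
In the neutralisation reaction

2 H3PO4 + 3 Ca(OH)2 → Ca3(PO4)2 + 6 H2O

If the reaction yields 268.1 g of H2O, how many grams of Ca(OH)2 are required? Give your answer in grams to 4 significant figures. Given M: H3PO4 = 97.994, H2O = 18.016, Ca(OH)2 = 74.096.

n(H2O) = 268.10 g / 18.016 g/mol = 14.881 mol.
From the equation the H2O:Ca(OH)2 mole ratio is 6:3, so n(Ca(OH)2) = 14.881 × 3/6 = 7.4406 mol.
Mass of Ca(OH)2 = 7.4406 mol × 74.096 g/mol = 551.32 g.

551.3 g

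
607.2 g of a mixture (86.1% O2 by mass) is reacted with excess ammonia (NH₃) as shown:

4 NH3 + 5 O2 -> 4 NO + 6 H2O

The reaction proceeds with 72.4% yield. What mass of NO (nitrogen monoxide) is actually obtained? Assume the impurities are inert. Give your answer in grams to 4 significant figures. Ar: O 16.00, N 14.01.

Pure O2 available = 607.2 g × 0.861 = 522.80 g.
M(O2) = 2(16.00) = 32.00 g/mol.
M(NO) = 14.01 + 16.00 = 30.01 g/mol.
n(O2) = 522.80 g / 32.00 g/mol = 16.337 mol.
From the equation the O2:NO mole ratio is 5:4, so n(NO) = 16.337 × 4/5 = 13.070 mol.
Mass of NO = 13.070 mol × 30.01 g/mol = 392.23 g.
Actual mass collected = 392.23 g × 0.724 = 283.97 g.

284.0 g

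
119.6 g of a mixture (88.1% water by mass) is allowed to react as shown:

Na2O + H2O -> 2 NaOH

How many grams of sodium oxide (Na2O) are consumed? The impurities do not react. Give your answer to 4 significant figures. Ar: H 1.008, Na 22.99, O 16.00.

Mass of pure H2O = 119.6 g × 0.881 = 105.37 g.
M(H2O) = 2(1.008) + 16.00 = 18.016 g/mol.
M(Na2O) = 2(22.99) + 16.00 = 61.98 g/mol.
n(H2O) = 105.37 g / 18.016 g/mol = 5.8486 mol.
From the equation the H2O:Na2O mole ratio is 1:1, so n(Na2O) = 5.8486 × 1/1 = 5.8486 mol.
Mass of Na2O = 5.8486 mol × 61.98 g/mol = 362.49 g.

362.5 g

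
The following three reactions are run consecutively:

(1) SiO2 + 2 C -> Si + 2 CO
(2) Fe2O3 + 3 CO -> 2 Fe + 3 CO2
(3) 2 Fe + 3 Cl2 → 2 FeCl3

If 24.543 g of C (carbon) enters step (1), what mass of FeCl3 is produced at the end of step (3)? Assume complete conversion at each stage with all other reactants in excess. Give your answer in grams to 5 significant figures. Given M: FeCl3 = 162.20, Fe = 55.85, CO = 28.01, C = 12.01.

n(C) = 24.543 / 12.01 = 2.04355 mol.
Reaction (1): C→CO ratio 2:2 ⇒ n(CO) = 2.04355 mol.
Reaction (2): CO→Fe ratio 3:2 ⇒ n(Fe) = 1.36236 mol.
Reaction (3): Fe→FeCl3 ratio 2:2 ⇒ n(FeCl3) = 1.36236 mol.
Mass of FeCl3 = 1.36236 × 162.20 = 220.976 g.

220.98 g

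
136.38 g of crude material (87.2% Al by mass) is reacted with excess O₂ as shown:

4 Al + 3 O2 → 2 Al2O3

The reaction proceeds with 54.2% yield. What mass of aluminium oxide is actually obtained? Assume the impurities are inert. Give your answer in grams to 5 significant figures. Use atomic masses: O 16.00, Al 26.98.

Pure Al available = 136.38 g × 0.872 = 118.923 g.
M(Al) = 26.98 g/mol.
M(Al2O3) = 2(26.98) + 3(16.00) = 101.96 g/mol.
n(Al) = 118.923 g / 26.98 g/mol = 4.40783 mol.
From the equation the Al:Al2O3 mole ratio is 4:2, so n(Al2O3) = 4.40783 × 2/4 = 2.20392 mol.
Mass of Al2O3 = 2.20392 mol × 101.96 g/mol = 224.711 g.
Actual mass collected = 224.711 g × 0.542 = 121.794 g.

121.79 g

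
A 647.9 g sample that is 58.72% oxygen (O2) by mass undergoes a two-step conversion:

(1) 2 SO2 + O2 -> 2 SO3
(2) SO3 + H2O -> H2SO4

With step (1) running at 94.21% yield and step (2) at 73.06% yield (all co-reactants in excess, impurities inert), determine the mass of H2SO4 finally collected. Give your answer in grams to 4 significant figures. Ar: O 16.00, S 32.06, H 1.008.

Pure O2 = 647.9 × 0.5872 = 380.45 g.
M(O2) = 2(16.00) = 32.00 g/mol.
M(H2SO4) = 2(1.008) + 32.06 + 4(16.00) = 98.076 g/mol.
n(O2) = 380.45 / 32.00 = 11.889 mol.
Step 1 (O2:SO3 = 1:2): theoretical n(SO3) = 23.778 mol; at 94.21% yield, n(SO3) = 22.401 mol.
Step 2 (SO3:H2SO4 = 1:1): theoretical n(H2SO4) = 22.401 mol, so theoretical mass = 22.401 × 98.076 = 2197.0 g.
At 73.06% yield, actual mass of H2SO4 = 2197.0 × 0.7306 = 1605.1 g.

1605 g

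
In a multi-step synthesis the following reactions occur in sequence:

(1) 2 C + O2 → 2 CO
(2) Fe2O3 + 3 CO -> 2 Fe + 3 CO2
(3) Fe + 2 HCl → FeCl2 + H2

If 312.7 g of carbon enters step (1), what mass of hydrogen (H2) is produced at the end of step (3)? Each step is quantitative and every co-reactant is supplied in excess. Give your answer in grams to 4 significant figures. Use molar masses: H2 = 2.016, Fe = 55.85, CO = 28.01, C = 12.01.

n(C) = 312.7 / 12.01 = 26.037 mol.
Reaction (1): C→CO ratio 2:2 ⇒ n(CO) = 26.037 mol.
Reaction (2): CO→Fe ratio 3:2 ⇒ n(Fe) = 17.358 mol.
Reaction (3): Fe→H2 ratio 1:1 ⇒ n(H2) = 17.358 mol.
Mass of H2 = 17.358 × 2.016 = 34.993 g.

34.99 g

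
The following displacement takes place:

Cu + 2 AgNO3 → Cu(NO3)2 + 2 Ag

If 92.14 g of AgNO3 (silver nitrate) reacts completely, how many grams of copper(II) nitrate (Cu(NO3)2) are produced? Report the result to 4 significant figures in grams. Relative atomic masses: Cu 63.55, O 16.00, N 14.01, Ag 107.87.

50.87 g

M(AgNO3) = 107.87 + 14.01 + 3(16.00) = 169.88 g/mol.
M(Cu(NO3)2) = 63.55 + 2(14.01) + 6(16.00) = 187.57 g/mol.
n(AgNO3) = 92.140 g / 169.88 g/mol = 0.54238 mol.
From the equation the AgNO3:Cu(NO3)2 mole ratio is 2:1, so n(Cu(NO3)2) = 0.54238 × 1/2 = 0.27119 mol.
Mass of Cu(NO3)2 = 0.27119 mol × 187.57 g/mol = 50.867 g.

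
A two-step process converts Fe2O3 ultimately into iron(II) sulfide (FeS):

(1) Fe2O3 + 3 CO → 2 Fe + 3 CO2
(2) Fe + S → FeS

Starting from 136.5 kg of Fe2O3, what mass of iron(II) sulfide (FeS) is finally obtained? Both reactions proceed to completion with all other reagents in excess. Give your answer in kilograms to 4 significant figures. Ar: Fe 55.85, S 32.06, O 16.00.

150.3 kg

M(Fe2O3) = 2(55.85) + 3(16.00) = 159.70 g/mol.
M(FeS) = 55.85 + 32.06 = 87.91 g/mol.
136.5 kg = 136500 g.
n(Fe2O3) = 136500 / 159.70 = 854.73 mol.
Step 1 gives a 1:2 ratio of Fe2O3 to Fe, so n(Fe) = 1709.5 mol.
In step 2 the Fe:FeS ratio is 1:1, so n(FeS) = 1709.5 mol.
Mass of FeS = 1709.5 × 87.91 = 150280 g = 150.3 kg.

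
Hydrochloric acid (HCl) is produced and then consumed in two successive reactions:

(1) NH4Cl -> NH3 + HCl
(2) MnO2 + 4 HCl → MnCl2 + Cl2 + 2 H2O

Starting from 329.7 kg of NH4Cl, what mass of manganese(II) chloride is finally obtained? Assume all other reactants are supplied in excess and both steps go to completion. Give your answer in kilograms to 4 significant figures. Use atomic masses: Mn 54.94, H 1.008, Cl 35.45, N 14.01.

M(NH4Cl) = 14.01 + 4(1.008) + 35.45 = 53.492 g/mol.
M(MnCl2) = 54.94 + 2(35.45) = 125.84 g/mol.
329.7 kg = 329700 g.
n(NH4Cl) = 329700 / 53.492 = 6163.5 mol.
Step 1 gives a 1:1 ratio of NH4Cl to HCl, so n(HCl) = 6163.5 mol.
In step 2 the HCl:MnCl2 ratio is 4:1, so n(MnCl2) = 1540.9 mol.
Mass of MnCl2 = 1540.9 × 125.84 = 193900 g = 193.9 kg.

193.9 kg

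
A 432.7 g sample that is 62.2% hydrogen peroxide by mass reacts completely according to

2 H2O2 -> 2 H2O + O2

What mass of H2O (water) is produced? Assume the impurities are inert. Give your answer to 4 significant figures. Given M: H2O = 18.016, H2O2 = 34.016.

142.5 g

Mass of pure H2O2 = 432.7 g × 0.622 = 269.14 g.
n(H2O2) = 269.14 g / 34.016 g/mol = 7.9121 mol.
From the equation the H2O2:H2O mole ratio is 2:2, so n(H2O) = 7.9121 × 2/2 = 7.9121 mol.
Mass of H2O = 7.9121 mol × 18.016 g/mol = 142.55 g.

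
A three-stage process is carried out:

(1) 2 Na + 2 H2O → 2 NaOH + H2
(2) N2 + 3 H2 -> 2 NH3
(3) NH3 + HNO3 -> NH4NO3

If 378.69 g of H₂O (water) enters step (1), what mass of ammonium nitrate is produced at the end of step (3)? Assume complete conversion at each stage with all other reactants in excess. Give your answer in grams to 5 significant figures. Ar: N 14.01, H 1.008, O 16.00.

560.89 g

M(H2O) = 2(1.008) + 16.00 = 18.016 g/mol.
M(NH4NO3) = 2(14.01) + 4(1.008) + 3(16.00) = 80.052 g/mol.
n(H2O) = 378.69 / 18.016 = 21.0196 mol.
Reaction (1): H2O→H2 ratio 2:1 ⇒ n(H2) = 10.5098 mol.
Reaction (2): H2→NH3 ratio 3:2 ⇒ n(NH3) = 7.00655 mol.
Reaction (3): NH3→NH4NO3 ratio 1:1 ⇒ n(NH4NO3) = 7.00655 mol.
Mass of NH4NO3 = 7.00655 × 80.052 = 560.888 g.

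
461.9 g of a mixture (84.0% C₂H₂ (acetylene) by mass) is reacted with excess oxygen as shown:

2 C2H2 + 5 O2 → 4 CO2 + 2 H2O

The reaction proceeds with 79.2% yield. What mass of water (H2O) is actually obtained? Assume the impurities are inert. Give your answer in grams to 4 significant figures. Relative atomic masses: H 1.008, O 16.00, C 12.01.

Pure C2H2 available = 461.9 g × 0.840 = 388.00 g.
M(C2H2) = 2(12.01) + 2(1.008) = 26.036 g/mol.
M(H2O) = 2(1.008) + 16.00 = 18.016 g/mol.
n(C2H2) = 388.00 g / 26.036 g/mol = 14.902 mol.
From the equation the C2H2:H2O mole ratio is 2:2, so n(H2O) = 14.902 × 2/2 = 14.902 mol.
Mass of H2O = 14.902 mol × 18.016 g/mol = 268.48 g.
Actual mass collected = 268.48 g × 0.792 = 212.64 g.

212.6 g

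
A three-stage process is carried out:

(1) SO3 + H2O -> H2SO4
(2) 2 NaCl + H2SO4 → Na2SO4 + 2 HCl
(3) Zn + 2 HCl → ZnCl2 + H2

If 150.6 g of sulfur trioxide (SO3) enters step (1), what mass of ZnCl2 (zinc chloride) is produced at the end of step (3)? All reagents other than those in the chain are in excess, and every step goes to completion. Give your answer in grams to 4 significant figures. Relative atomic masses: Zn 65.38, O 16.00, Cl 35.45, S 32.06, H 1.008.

M(SO3) = 32.06 + 3(16.00) = 80.06 g/mol.
M(ZnCl2) = 65.38 + 2(35.45) = 136.28 g/mol.
n(SO3) = 150.6 / 80.06 = 1.8811 mol.
Reaction (1): SO3→H2SO4 ratio 1:1 ⇒ n(H2SO4) = 1.8811 mol.
Reaction (2): H2SO4→HCl ratio 1:2 ⇒ n(HCl) = 3.7622 mol.
Reaction (3): HCl→ZnCl2 ratio 2:1 ⇒ n(ZnCl2) = 1.8811 mol.
Mass of ZnCl2 = 1.8811 × 136.28 = 256.35 g.

256.4 g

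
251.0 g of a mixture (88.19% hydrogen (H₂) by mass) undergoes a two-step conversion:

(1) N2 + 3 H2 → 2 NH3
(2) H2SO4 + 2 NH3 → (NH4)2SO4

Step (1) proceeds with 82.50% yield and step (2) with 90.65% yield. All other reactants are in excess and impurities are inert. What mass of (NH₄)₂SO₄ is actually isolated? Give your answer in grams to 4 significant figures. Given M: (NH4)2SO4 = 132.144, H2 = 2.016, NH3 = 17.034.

3617 g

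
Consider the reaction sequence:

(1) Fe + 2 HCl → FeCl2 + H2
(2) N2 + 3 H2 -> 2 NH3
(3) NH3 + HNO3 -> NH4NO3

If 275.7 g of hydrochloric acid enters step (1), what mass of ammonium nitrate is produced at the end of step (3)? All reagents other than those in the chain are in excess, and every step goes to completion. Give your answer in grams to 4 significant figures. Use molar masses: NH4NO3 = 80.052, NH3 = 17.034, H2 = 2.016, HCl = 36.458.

n(HCl) = 275.7 / 36.458 = 7.5621 mol.
Reaction (1): HCl→H2 ratio 2:1 ⇒ n(H2) = 3.7811 mol.
Reaction (2): H2→NH3 ratio 3:2 ⇒ n(NH3) = 2.5207 mol.
Reaction (3): NH3→NH4NO3 ratio 1:1 ⇒ n(NH4NO3) = 2.5207 mol.
Mass of NH4NO3 = 2.5207 × 80.052 = 201.79 g.

201.8 g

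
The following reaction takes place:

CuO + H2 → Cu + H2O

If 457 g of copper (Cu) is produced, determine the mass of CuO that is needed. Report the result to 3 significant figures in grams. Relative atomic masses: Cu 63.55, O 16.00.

M(Cu) = 63.55 g/mol.
M(CuO) = 63.55 + 16.00 = 79.55 g/mol.
n(Cu) = 457.0 g / 63.55 g/mol = 7.191 mol.
From the equation the Cu:CuO mole ratio is 1:1, so n(CuO) = 7.191 × 1/1 = 7.191 mol.
Mass of CuO = 7.191 mol × 79.55 g/mol = 572.1 g.

572 g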